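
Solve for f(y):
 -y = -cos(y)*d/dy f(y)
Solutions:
 f(y) = C1 + Integral(y/cos(y), y)


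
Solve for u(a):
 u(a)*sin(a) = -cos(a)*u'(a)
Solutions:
 u(a) = C1*cos(a)


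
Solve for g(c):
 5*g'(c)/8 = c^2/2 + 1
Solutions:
 g(c) = C1 + 4*c^3/15 + 8*c/5


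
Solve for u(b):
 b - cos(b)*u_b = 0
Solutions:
 u(b) = C1 + Integral(b/cos(b), b)


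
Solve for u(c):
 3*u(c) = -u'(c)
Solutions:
 u(c) = C1*exp(-3*c)


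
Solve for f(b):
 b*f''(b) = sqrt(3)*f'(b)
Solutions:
 f(b) = C1 + C2*b^(1 + sqrt(3))


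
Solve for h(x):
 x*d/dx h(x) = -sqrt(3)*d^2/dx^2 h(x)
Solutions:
 h(x) = C1 + C2*erf(sqrt(2)*3^(3/4)*x/6)


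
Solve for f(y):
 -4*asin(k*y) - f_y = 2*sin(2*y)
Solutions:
 f(y) = C1 - 4*Piecewise((y*asin(k*y) + sqrt(-k^2*y^2 + 1)/k, Ne(k, 0)), (0, True)) + cos(2*y)


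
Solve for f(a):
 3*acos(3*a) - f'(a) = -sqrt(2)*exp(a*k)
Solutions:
 f(a) = C1 + 3*a*acos(3*a) - sqrt(1 - 9*a^2) + sqrt(2)*Piecewise((exp(a*k)/k, Ne(k, 0)), (a, True))


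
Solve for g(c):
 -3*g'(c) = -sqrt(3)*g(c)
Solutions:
 g(c) = C1*exp(sqrt(3)*c/3)


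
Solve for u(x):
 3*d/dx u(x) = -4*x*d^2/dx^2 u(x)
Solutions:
 u(x) = C1 + C2*x^(1/4)


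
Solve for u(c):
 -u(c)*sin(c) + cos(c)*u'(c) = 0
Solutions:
 u(c) = C1/cos(c)


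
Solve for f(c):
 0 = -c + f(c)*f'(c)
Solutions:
 f(c) = -sqrt(C1 + c^2)
 f(c) = sqrt(C1 + c^2)


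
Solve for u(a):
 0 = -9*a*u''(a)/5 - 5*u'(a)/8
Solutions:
 u(a) = C1 + C2*a^(47/72)


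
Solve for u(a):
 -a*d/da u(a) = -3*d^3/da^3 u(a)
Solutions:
 u(a) = C1 + Integral(C2*airyai(3^(2/3)*a/3) + C3*airybi(3^(2/3)*a/3), a)


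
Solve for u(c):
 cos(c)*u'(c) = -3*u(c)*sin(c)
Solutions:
 u(c) = C1*cos(c)^3


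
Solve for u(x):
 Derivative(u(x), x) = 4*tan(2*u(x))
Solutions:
 u(x) = -asin(C1*exp(8*x))/2 + pi/2
 u(x) = asin(C1*exp(8*x))/2


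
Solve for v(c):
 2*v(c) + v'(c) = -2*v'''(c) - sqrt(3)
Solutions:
 v(c) = C1*exp(-6^(1/3)*c*(-(18 + sqrt(330))^(1/3) + 6^(1/3)/(18 + sqrt(330))^(1/3))/12)*sin(2^(1/3)*3^(1/6)*c*(3*2^(1/3)/(18 + sqrt(330))^(1/3) + 3^(2/3)*(18 + sqrt(330))^(1/3))/12) + C2*exp(-6^(1/3)*c*(-(18 + sqrt(330))^(1/3) + 6^(1/3)/(18 + sqrt(330))^(1/3))/12)*cos(2^(1/3)*3^(1/6)*c*(3*2^(1/3)/(18 + sqrt(330))^(1/3) + 3^(2/3)*(18 + sqrt(330))^(1/3))/12) + C3*exp(6^(1/3)*c*(-(18 + sqrt(330))^(1/3) + 6^(1/3)/(18 + sqrt(330))^(1/3))/6) - sqrt(3)/2


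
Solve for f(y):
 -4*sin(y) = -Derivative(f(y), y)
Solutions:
 f(y) = C1 - 4*cos(y)


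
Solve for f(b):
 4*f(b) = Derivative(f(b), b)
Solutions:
 f(b) = C1*exp(4*b)


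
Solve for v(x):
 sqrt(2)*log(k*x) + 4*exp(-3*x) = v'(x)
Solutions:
 v(x) = C1 + sqrt(2)*x*log(k*x) - sqrt(2)*x - 4*exp(-3*x)/3


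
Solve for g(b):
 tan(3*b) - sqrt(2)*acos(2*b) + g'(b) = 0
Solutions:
 g(b) = C1 + sqrt(2)*(b*acos(2*b) - sqrt(1 - 4*b^2)/2) + log(cos(3*b))/3


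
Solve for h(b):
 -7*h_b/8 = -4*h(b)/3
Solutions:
 h(b) = C1*exp(32*b/21)


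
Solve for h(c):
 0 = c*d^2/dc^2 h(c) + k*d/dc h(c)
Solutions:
 h(c) = C1 + c^(1 - re(k))*(C2*sin(log(c)*Abs(im(k))) + C3*cos(log(c)*im(k)))


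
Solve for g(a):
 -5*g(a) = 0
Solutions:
 g(a) = 0


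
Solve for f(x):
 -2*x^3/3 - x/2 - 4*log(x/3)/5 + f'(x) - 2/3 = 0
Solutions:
 f(x) = C1 + x^4/6 + x^2/4 + 4*x*log(x)/5 - 4*x*log(3)/5 - 2*x/15


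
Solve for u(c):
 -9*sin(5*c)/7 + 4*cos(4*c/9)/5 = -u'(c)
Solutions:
 u(c) = C1 - 9*sin(4*c/9)/5 - 9*cos(5*c)/35


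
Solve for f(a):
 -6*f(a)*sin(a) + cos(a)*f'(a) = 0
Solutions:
 f(a) = C1/cos(a)^6


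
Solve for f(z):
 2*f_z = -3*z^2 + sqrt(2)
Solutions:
 f(z) = C1 - z^3/2 + sqrt(2)*z/2


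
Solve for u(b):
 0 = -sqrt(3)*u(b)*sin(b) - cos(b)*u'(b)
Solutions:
 u(b) = C1*cos(b)^(sqrt(3))


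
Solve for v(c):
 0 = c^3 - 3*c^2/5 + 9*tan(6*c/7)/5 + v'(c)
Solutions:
 v(c) = C1 - c^4/4 + c^3/5 + 21*log(cos(6*c/7))/10


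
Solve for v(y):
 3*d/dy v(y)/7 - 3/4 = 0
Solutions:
 v(y) = C1 + 7*y/4


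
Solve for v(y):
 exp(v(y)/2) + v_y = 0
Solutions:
 v(y) = 2*log(1/(C1 + y)) + 2*log(2)


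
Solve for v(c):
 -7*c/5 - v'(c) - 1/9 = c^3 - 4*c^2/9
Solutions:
 v(c) = C1 - c^4/4 + 4*c^3/27 - 7*c^2/10 - c/9


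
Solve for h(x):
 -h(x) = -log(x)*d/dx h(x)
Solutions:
 h(x) = C1*exp(li(x))


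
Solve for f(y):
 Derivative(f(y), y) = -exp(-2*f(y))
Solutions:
 f(y) = log(-sqrt(C1 - 2*y))
 f(y) = log(C1 - 2*y)/2


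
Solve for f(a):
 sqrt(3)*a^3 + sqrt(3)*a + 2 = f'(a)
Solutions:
 f(a) = C1 + sqrt(3)*a^4/4 + sqrt(3)*a^2/2 + 2*a


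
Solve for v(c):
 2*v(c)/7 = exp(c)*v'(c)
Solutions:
 v(c) = C1*exp(-2*exp(-c)/7)


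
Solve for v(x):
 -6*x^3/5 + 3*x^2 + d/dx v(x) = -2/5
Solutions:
 v(x) = C1 + 3*x^4/10 - x^3 - 2*x/5


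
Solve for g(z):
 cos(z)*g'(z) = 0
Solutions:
 g(z) = C1


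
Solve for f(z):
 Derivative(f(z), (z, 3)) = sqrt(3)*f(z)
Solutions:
 f(z) = C3*exp(3^(1/6)*z) + (C1*sin(3^(2/3)*z/2) + C2*cos(3^(2/3)*z/2))*exp(-3^(1/6)*z/2)


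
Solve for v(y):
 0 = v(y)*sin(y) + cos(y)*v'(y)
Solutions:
 v(y) = C1*cos(y)


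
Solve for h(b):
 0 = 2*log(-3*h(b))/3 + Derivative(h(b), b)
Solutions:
 3*Integral(1/(log(-_y) + log(3)), (_y, h(b)))/2 = C1 - b


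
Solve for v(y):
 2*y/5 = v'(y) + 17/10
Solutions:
 v(y) = C1 + y^2/5 - 17*y/10


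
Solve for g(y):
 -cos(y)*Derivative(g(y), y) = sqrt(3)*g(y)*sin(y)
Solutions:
 g(y) = C1*cos(y)^(sqrt(3))


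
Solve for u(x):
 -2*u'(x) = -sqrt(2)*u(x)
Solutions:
 u(x) = C1*exp(sqrt(2)*x/2)


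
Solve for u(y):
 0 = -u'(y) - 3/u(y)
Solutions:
 u(y) = -sqrt(C1 - 6*y)
 u(y) = sqrt(C1 - 6*y)


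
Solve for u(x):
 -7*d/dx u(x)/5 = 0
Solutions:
 u(x) = C1


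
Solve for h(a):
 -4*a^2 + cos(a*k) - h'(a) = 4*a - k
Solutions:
 h(a) = C1 - 4*a^3/3 - 2*a^2 + a*k + sin(a*k)/k


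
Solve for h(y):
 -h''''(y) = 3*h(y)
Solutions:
 h(y) = (C1*sin(sqrt(2)*3^(1/4)*y/2) + C2*cos(sqrt(2)*3^(1/4)*y/2))*exp(-sqrt(2)*3^(1/4)*y/2) + (C3*sin(sqrt(2)*3^(1/4)*y/2) + C4*cos(sqrt(2)*3^(1/4)*y/2))*exp(sqrt(2)*3^(1/4)*y/2)


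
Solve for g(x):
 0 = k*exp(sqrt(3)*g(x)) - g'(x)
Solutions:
 g(x) = sqrt(3)*(2*log(-1/(C1 + k*x)) - log(3))/6


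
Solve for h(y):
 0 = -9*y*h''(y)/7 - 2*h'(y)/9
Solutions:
 h(y) = C1 + C2*y^(67/81)


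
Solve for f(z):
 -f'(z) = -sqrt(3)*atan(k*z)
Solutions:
 f(z) = C1 + sqrt(3)*Piecewise((z*atan(k*z) - log(k^2*z^2 + 1)/(2*k), Ne(k, 0)), (0, True))


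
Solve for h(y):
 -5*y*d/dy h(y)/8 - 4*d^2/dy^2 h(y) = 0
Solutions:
 h(y) = C1 + C2*erf(sqrt(5)*y/8)


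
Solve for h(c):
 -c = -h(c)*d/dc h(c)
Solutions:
 h(c) = -sqrt(C1 + c^2)
 h(c) = sqrt(C1 + c^2)


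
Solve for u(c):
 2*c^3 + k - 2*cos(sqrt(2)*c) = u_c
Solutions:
 u(c) = C1 + c^4/2 + c*k - sqrt(2)*sin(sqrt(2)*c)


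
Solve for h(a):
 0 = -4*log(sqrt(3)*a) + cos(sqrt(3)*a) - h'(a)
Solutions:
 h(a) = C1 - 4*a*log(a) - 2*a*log(3) + 4*a + sqrt(3)*sin(sqrt(3)*a)/3


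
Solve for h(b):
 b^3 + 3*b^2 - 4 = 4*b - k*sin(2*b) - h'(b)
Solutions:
 h(b) = C1 - b^4/4 - b^3 + 2*b^2 + 4*b + k*cos(2*b)/2


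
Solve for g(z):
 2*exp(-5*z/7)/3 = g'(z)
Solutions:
 g(z) = C1 - 14*exp(-5*z/7)/15


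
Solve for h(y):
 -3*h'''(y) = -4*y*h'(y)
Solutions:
 h(y) = C1 + Integral(C2*airyai(6^(2/3)*y/3) + C3*airybi(6^(2/3)*y/3), y)


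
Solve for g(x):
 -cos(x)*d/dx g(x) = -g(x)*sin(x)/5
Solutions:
 g(x) = C1/cos(x)^(1/5)


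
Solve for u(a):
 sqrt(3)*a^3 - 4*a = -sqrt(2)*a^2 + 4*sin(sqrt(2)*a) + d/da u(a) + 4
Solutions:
 u(a) = C1 + sqrt(3)*a^4/4 + sqrt(2)*a^3/3 - 2*a^2 - 4*a + 2*sqrt(2)*cos(sqrt(2)*a)


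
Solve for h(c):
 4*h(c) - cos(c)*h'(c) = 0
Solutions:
 h(c) = C1*(sin(c)^2 + 2*sin(c) + 1)/(sin(c)^2 - 2*sin(c) + 1)


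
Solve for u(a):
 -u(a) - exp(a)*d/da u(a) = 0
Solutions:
 u(a) = C1*exp(exp(-a))


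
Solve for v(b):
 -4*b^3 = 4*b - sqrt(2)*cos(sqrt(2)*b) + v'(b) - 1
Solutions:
 v(b) = C1 - b^4 - 2*b^2 + b + sin(sqrt(2)*b)


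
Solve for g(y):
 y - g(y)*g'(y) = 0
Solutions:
 g(y) = -sqrt(C1 + y^2)
 g(y) = sqrt(C1 + y^2)


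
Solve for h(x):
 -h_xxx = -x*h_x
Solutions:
 h(x) = C1 + Integral(C2*airyai(x) + C3*airybi(x), x)


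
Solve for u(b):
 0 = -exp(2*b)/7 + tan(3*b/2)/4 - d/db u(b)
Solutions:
 u(b) = C1 - exp(2*b)/14 - log(cos(3*b/2))/6


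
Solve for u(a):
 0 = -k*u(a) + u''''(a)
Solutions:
 u(a) = C1*exp(-a*k^(1/4)) + C2*exp(a*k^(1/4)) + C3*exp(-I*a*k^(1/4)) + C4*exp(I*a*k^(1/4))


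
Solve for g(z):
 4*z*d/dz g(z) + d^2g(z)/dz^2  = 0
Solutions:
 g(z) = C1 + C2*erf(sqrt(2)*z)


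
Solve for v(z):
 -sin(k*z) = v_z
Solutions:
 v(z) = C1 + cos(k*z)/k


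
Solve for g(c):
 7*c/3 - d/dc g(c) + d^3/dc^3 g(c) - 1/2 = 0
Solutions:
 g(c) = C1 + C2*exp(-c) + C3*exp(c) + 7*c^2/6 - c/2


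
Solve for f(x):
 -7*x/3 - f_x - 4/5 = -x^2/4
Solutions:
 f(x) = C1 + x^3/12 - 7*x^2/6 - 4*x/5


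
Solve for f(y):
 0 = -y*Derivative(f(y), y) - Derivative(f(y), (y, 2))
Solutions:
 f(y) = C1 + C2*erf(sqrt(2)*y/2)


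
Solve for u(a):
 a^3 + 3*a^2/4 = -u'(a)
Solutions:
 u(a) = C1 - a^4/4 - a^3/4


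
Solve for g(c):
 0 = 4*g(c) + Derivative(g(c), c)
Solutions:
 g(c) = C1*exp(-4*c)


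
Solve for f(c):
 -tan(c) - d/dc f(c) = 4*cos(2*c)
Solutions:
 f(c) = C1 + log(cos(c)) - 2*sin(2*c)


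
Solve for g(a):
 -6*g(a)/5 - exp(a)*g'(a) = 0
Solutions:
 g(a) = C1*exp(6*exp(-a)/5)


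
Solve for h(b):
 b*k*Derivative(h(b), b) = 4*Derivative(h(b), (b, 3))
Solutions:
 h(b) = C1 + Integral(C2*airyai(2^(1/3)*b*k^(1/3)/2) + C3*airybi(2^(1/3)*b*k^(1/3)/2), b)


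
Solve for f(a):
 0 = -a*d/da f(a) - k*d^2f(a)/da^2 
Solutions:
 f(a) = C1 + C2*sqrt(k)*erf(sqrt(2)*a*sqrt(1/k)/2)


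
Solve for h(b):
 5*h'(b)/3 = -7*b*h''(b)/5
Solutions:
 h(b) = C1 + C2/b^(4/21)


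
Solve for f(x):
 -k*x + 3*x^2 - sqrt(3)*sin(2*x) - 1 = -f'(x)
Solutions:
 f(x) = C1 + k*x^2/2 - x^3 + x - sqrt(3)*cos(2*x)/2


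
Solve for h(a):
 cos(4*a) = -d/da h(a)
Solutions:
 h(a) = C1 - sin(4*a)/4


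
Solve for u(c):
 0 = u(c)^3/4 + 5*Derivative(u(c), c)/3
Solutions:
 u(c) = -sqrt(10)*sqrt(-1/(C1 - 3*c))
 u(c) = sqrt(10)*sqrt(-1/(C1 - 3*c))


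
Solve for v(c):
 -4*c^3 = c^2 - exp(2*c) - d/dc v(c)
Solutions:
 v(c) = C1 + c^4 + c^3/3 - exp(2*c)/2


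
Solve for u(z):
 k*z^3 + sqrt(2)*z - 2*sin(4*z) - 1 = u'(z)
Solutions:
 u(z) = C1 + k*z^4/4 + sqrt(2)*z^2/2 - z + cos(4*z)/2


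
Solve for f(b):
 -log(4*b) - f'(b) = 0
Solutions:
 f(b) = C1 - b*log(b) - b*log(4) + b


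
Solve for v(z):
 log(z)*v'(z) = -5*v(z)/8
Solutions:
 v(z) = C1*exp(-5*li(z)/8)


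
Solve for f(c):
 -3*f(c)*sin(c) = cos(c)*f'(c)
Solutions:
 f(c) = C1*cos(c)^3


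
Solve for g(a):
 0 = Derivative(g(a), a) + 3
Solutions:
 g(a) = C1 - 3*a


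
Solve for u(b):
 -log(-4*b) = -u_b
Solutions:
 u(b) = C1 + b*log(-b) + b*(-1 + 2*log(2))


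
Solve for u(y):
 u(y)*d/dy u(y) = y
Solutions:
 u(y) = -sqrt(C1 + y^2)
 u(y) = sqrt(C1 + y^2)


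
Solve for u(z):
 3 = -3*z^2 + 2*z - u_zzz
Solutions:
 u(z) = C1 + C2*z + C3*z^2 - z^5/20 + z^4/12 - z^3/2


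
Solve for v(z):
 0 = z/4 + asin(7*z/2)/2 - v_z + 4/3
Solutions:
 v(z) = C1 + z^2/8 + z*asin(7*z/2)/2 + 4*z/3 + sqrt(4 - 49*z^2)/14


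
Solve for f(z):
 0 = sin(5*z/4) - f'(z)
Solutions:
 f(z) = C1 - 4*cos(5*z/4)/5


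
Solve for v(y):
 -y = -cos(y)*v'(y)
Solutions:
 v(y) = C1 + Integral(y/cos(y), y)


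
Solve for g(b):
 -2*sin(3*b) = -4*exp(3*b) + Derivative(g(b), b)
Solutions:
 g(b) = C1 + 4*exp(3*b)/3 + 2*cos(3*b)/3


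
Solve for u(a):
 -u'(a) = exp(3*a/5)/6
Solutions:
 u(a) = C1 - 5*exp(3*a/5)/18


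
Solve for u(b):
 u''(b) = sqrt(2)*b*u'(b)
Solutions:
 u(b) = C1 + C2*erfi(2^(3/4)*b/2)


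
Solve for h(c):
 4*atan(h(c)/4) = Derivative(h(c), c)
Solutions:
 Integral(1/atan(_y/4), (_y, h(c))) = C1 + 4*c


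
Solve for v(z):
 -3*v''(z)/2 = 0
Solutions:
 v(z) = C1 + C2*z


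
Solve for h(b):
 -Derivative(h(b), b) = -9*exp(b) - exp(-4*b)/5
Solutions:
 h(b) = C1 + 9*exp(b) - exp(-4*b)/20


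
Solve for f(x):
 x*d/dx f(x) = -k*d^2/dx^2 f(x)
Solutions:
 f(x) = C1 + C2*sqrt(k)*erf(sqrt(2)*x*sqrt(1/k)/2)


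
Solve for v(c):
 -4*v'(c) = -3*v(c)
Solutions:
 v(c) = C1*exp(3*c/4)


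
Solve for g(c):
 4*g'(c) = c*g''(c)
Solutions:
 g(c) = C1 + C2*c^5


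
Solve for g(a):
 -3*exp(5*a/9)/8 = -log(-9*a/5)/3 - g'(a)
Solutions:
 g(a) = C1 - a*log(-a)/3 + a*(-log(3) + 1/3 + log(15)/3) + 27*exp(5*a/9)/40


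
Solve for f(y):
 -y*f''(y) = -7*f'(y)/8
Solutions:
 f(y) = C1 + C2*y^(15/8)


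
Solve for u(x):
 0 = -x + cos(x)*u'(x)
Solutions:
 u(x) = C1 + Integral(x/cos(x), x)


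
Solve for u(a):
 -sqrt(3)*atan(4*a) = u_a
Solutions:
 u(a) = C1 - sqrt(3)*(a*atan(4*a) - log(16*a^2 + 1)/8)


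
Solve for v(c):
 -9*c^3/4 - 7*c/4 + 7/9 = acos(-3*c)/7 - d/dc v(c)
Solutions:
 v(c) = C1 + 9*c^4/16 + 7*c^2/8 + c*acos(-3*c)/7 - 7*c/9 + sqrt(1 - 9*c^2)/21


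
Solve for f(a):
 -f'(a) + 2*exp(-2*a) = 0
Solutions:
 f(a) = C1 - exp(-2*a)


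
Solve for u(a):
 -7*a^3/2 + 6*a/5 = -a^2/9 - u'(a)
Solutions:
 u(a) = C1 + 7*a^4/8 - a^3/27 - 3*a^2/5


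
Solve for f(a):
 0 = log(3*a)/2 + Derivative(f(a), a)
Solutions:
 f(a) = C1 - a*log(a)/2 - a*log(3)/2 + a/2


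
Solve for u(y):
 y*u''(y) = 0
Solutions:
 u(y) = C1 + C2*y


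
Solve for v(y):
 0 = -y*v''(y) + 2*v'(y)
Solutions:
 v(y) = C1 + C2*y^3


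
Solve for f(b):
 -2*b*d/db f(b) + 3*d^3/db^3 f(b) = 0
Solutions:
 f(b) = C1 + Integral(C2*airyai(2^(1/3)*3^(2/3)*b/3) + C3*airybi(2^(1/3)*3^(2/3)*b/3), b)


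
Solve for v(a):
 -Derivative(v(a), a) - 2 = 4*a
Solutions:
 v(a) = C1 - 2*a^2 - 2*a


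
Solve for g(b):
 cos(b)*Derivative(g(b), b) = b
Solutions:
 g(b) = C1 + Integral(b/cos(b), b)


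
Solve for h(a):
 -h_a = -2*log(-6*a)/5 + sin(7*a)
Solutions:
 h(a) = C1 + 2*a*log(-a)/5 - 2*a/5 + 2*a*log(6)/5 + cos(7*a)/7


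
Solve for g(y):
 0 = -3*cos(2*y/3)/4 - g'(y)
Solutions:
 g(y) = C1 - 9*sin(2*y/3)/8


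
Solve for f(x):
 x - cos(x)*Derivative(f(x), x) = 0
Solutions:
 f(x) = C1 + Integral(x/cos(x), x)


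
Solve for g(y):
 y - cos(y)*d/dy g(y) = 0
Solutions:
 g(y) = C1 + Integral(y/cos(y), y)


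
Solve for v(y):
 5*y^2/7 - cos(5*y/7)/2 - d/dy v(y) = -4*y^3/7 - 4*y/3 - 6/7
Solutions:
 v(y) = C1 + y^4/7 + 5*y^3/21 + 2*y^2/3 + 6*y/7 - 7*sin(5*y/7)/10


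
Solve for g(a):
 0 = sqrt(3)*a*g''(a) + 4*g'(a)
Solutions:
 g(a) = C1 + C2*a^(1 - 4*sqrt(3)/3)


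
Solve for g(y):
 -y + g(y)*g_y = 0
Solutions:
 g(y) = -sqrt(C1 + y^2)
 g(y) = sqrt(C1 + y^2)


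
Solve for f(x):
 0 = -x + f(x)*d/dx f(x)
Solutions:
 f(x) = -sqrt(C1 + x^2)
 f(x) = sqrt(C1 + x^2)


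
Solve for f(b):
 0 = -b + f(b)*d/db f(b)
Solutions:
 f(b) = -sqrt(C1 + b^2)
 f(b) = sqrt(C1 + b^2)


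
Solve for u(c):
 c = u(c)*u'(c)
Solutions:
 u(c) = -sqrt(C1 + c^2)
 u(c) = sqrt(C1 + c^2)


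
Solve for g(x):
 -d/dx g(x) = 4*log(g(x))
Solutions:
 li(g(x)) = C1 - 4*x


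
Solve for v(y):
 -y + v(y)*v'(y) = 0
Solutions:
 v(y) = -sqrt(C1 + y^2)
 v(y) = sqrt(C1 + y^2)


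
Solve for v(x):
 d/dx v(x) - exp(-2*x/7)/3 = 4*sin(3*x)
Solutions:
 v(x) = C1 - 4*cos(3*x)/3 - 7*exp(-2*x/7)/6


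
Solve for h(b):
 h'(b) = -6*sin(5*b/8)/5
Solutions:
 h(b) = C1 + 48*cos(5*b/8)/25


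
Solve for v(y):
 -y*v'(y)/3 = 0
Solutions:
 v(y) = C1


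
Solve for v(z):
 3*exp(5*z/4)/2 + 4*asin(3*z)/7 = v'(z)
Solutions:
 v(z) = C1 + 4*z*asin(3*z)/7 + 4*sqrt(1 - 9*z^2)/21 + 6*exp(5*z/4)/5


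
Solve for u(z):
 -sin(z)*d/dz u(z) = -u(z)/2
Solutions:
 u(z) = C1*(cos(z) - 1)^(1/4)/(cos(z) + 1)^(1/4)


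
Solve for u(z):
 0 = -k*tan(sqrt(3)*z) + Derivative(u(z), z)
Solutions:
 u(z) = C1 - sqrt(3)*k*log(cos(sqrt(3)*z))/3


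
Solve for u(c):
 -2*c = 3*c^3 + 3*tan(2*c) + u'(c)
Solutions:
 u(c) = C1 - 3*c^4/4 - c^2 + 3*log(cos(2*c))/2


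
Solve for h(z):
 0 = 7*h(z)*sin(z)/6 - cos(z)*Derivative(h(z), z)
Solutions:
 h(z) = C1/cos(z)^(7/6)


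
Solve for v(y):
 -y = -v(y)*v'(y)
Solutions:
 v(y) = -sqrt(C1 + y^2)
 v(y) = sqrt(C1 + y^2)


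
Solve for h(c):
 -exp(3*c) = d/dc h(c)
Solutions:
 h(c) = C1 - exp(3*c)/3


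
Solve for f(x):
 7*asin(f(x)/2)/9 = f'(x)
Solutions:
 Integral(1/asin(_y/2), (_y, f(x))) = C1 + 7*x/9


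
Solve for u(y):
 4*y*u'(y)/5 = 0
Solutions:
 u(y) = C1


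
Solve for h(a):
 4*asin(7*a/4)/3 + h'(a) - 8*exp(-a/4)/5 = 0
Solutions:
 h(a) = C1 - 4*a*asin(7*a/4)/3 - 4*sqrt(16 - 49*a^2)/21 - 32*exp(-a/4)/5


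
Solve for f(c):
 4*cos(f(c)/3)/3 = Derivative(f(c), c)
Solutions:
 -4*c/3 - 3*log(sin(f(c)/3) - 1)/2 + 3*log(sin(f(c)/3) + 1)/2 = C1


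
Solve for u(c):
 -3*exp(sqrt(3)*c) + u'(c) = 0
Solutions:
 u(c) = C1 + sqrt(3)*exp(sqrt(3)*c)


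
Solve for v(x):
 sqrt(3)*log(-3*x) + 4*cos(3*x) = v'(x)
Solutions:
 v(x) = C1 + sqrt(3)*x*(log(-x) - 1) + sqrt(3)*x*log(3) + 4*sin(3*x)/3


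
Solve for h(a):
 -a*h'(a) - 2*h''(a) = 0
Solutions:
 h(a) = C1 + C2*erf(a/2)


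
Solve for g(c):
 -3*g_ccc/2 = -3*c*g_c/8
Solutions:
 g(c) = C1 + Integral(C2*airyai(2^(1/3)*c/2) + C3*airybi(2^(1/3)*c/2), c)


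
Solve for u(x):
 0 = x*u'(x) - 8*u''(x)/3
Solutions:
 u(x) = C1 + C2*erfi(sqrt(3)*x/4)


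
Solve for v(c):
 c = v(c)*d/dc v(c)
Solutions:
 v(c) = -sqrt(C1 + c^2)
 v(c) = sqrt(C1 + c^2)


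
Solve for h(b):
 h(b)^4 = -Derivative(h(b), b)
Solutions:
 h(b) = (-3^(2/3) - 3*3^(1/6)*I)*(1/(C1 + b))^(1/3)/6
 h(b) = (-3^(2/3) + 3*3^(1/6)*I)*(1/(C1 + b))^(1/3)/6
 h(b) = (1/(C1 + 3*b))^(1/3)


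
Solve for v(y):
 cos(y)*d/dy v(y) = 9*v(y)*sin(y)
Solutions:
 v(y) = C1/cos(y)^9


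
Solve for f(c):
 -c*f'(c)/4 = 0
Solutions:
 f(c) = C1


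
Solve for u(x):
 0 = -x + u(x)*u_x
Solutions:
 u(x) = -sqrt(C1 + x^2)
 u(x) = sqrt(C1 + x^2)


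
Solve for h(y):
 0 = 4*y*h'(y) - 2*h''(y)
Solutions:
 h(y) = C1 + C2*erfi(y)


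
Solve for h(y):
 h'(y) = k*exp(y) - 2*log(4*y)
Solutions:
 h(y) = C1 + k*exp(y) - 2*y*log(y) + 2*y*(1 - 2*log(2))


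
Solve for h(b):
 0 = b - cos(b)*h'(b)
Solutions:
 h(b) = C1 + Integral(b/cos(b), b)


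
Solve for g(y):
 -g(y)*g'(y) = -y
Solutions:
 g(y) = -sqrt(C1 + y^2)
 g(y) = sqrt(C1 + y^2)


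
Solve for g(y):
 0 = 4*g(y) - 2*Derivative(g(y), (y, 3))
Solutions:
 g(y) = C3*exp(2^(1/3)*y) + (C1*sin(2^(1/3)*sqrt(3)*y/2) + C2*cos(2^(1/3)*sqrt(3)*y/2))*exp(-2^(1/3)*y/2)


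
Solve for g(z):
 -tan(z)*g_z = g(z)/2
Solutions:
 g(z) = C1/sqrt(sin(z))


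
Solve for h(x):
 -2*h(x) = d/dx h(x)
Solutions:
 h(x) = C1*exp(-2*x)


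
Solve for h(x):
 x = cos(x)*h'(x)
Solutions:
 h(x) = C1 + Integral(x/cos(x), x)


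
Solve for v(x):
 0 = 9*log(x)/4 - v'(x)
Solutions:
 v(x) = C1 + 9*x*log(x)/4 - 9*x/4


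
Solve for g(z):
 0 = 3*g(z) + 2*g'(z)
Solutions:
 g(z) = C1*exp(-3*z/2)


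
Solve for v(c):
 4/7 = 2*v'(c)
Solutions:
 v(c) = C1 + 2*c/7


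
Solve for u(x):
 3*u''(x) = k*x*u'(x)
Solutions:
 u(x) = Piecewise((-sqrt(6)*sqrt(pi)*C1*erf(sqrt(6)*x*sqrt(-k)/6)/(2*sqrt(-k)) - C2, (k > 0) | (k < 0)), (-C1*x - C2, True))


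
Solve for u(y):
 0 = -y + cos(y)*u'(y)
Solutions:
 u(y) = C1 + Integral(y/cos(y), y)


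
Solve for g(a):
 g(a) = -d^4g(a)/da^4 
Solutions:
 g(a) = (C1*sin(sqrt(2)*a/2) + C2*cos(sqrt(2)*a/2))*exp(-sqrt(2)*a/2) + (C3*sin(sqrt(2)*a/2) + C4*cos(sqrt(2)*a/2))*exp(sqrt(2)*a/2)


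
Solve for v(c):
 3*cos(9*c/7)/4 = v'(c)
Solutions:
 v(c) = C1 + 7*sin(9*c/7)/12


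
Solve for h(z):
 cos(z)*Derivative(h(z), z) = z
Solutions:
 h(z) = C1 + Integral(z/cos(z), z)


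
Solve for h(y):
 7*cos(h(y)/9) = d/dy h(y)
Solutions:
 -7*y - 9*log(sin(h(y)/9) - 1)/2 + 9*log(sin(h(y)/9) + 1)/2 = C1


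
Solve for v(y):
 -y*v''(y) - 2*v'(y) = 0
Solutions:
 v(y) = C1 + C2/y


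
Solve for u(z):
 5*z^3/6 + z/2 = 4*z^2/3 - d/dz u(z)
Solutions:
 u(z) = C1 - 5*z^4/24 + 4*z^3/9 - z^2/4


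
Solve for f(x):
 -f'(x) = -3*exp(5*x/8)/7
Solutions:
 f(x) = C1 + 24*exp(5*x/8)/35


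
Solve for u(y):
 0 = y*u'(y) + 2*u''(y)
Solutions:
 u(y) = C1 + C2*erf(y/2)


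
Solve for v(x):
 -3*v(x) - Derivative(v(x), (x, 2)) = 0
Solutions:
 v(x) = C1*sin(sqrt(3)*x) + C2*cos(sqrt(3)*x)


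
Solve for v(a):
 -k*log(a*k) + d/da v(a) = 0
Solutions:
 v(a) = C1 + a*k*log(a*k) - a*k


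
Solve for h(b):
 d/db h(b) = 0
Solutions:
 h(b) = C1


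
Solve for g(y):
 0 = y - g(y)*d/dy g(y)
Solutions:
 g(y) = -sqrt(C1 + y^2)
 g(y) = sqrt(C1 + y^2)


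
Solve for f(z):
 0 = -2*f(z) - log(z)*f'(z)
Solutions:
 f(z) = C1*exp(-2*li(z))


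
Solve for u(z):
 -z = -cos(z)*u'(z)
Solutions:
 u(z) = C1 + Integral(z/cos(z), z)


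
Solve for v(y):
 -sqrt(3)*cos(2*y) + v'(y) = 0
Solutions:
 v(y) = C1 + sqrt(3)*sin(2*y)/2


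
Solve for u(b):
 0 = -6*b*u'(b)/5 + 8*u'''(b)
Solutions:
 u(b) = C1 + Integral(C2*airyai(150^(1/3)*b/10) + C3*airybi(150^(1/3)*b/10), b)


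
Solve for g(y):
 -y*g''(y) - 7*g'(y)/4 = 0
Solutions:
 g(y) = C1 + C2/y^(3/4)


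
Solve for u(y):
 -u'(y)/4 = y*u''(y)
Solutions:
 u(y) = C1 + C2*y^(3/4)


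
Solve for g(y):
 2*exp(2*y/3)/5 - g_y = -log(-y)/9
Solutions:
 g(y) = C1 + y*log(-y)/9 - y/9 + 3*exp(2*y/3)/5


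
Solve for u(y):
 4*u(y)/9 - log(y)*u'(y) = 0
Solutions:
 u(y) = C1*exp(4*li(y)/9)


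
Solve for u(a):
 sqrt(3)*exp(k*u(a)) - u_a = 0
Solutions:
 u(a) = Piecewise((log(-1/(C1*k + sqrt(3)*a*k))/k, Ne(k, 0)), (nan, True))
 u(a) = Piecewise((C1 + sqrt(3)*a, Eq(k, 0)), (nan, True))


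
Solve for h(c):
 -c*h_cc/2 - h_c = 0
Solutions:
 h(c) = C1 + C2/c


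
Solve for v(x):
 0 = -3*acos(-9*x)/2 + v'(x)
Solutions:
 v(x) = C1 + 3*x*acos(-9*x)/2 + sqrt(1 - 81*x^2)/6


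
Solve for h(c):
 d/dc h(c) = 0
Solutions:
 h(c) = C1


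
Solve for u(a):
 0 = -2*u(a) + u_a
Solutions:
 u(a) = C1*exp(2*a)


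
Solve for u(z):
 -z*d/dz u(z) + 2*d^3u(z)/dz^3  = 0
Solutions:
 u(z) = C1 + Integral(C2*airyai(2^(2/3)*z/2) + C3*airybi(2^(2/3)*z/2), z)


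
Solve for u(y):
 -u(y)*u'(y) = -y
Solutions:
 u(y) = -sqrt(C1 + y^2)
 u(y) = sqrt(C1 + y^2)


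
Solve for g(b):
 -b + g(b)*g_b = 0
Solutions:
 g(b) = -sqrt(C1 + b^2)
 g(b) = sqrt(C1 + b^2)


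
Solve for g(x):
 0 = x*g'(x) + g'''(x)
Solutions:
 g(x) = C1 + Integral(C2*airyai(-x) + C3*airybi(-x), x)


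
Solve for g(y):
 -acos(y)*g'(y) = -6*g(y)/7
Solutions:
 g(y) = C1*exp(6*Integral(1/acos(y), y)/7)


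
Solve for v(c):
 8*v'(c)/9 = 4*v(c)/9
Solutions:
 v(c) = C1*exp(c/2)


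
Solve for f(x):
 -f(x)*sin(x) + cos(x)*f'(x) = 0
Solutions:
 f(x) = C1/cos(x)


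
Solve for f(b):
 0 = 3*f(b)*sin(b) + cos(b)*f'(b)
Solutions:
 f(b) = C1*cos(b)^3


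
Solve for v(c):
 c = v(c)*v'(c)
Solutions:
 v(c) = -sqrt(C1 + c^2)
 v(c) = sqrt(C1 + c^2)


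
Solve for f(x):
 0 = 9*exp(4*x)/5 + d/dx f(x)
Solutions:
 f(x) = C1 - 9*exp(4*x)/20


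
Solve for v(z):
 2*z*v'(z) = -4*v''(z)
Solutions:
 v(z) = C1 + C2*erf(z/2)


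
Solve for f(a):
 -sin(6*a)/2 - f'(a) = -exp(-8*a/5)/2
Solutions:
 f(a) = C1 + cos(6*a)/12 - 5*exp(-8*a/5)/16


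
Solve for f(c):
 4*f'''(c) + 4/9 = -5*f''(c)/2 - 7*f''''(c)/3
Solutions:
 f(c) = C1 + C2*c - 4*c^2/45 + (C3*sin(sqrt(66)*c/14) + C4*cos(sqrt(66)*c/14))*exp(-6*c/7)


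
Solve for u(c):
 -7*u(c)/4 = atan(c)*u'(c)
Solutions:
 u(c) = C1*exp(-7*Integral(1/atan(c), c)/4)


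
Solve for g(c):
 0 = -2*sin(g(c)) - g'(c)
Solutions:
 g(c) = -acos((-C1 - exp(4*c))/(C1 - exp(4*c))) + 2*pi
 g(c) = acos((-C1 - exp(4*c))/(C1 - exp(4*c)))


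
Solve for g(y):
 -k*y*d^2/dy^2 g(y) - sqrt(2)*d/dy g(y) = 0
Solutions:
 g(y) = C1 + y^(((re(k) - sqrt(2))*re(k) + im(k)^2)/(re(k)^2 + im(k)^2))*(C2*sin(sqrt(2)*log(y)*Abs(im(k))/(re(k)^2 + im(k)^2)) + C3*cos(sqrt(2)*log(y)*im(k)/(re(k)^2 + im(k)^2)))


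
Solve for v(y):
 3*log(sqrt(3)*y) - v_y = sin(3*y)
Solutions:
 v(y) = C1 + 3*y*log(y) - 3*y + 3*y*log(3)/2 + cos(3*y)/3


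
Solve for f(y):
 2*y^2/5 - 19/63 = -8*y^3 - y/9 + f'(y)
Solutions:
 f(y) = C1 + 2*y^4 + 2*y^3/15 + y^2/18 - 19*y/63


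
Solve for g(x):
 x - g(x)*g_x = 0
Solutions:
 g(x) = -sqrt(C1 + x^2)
 g(x) = sqrt(C1 + x^2)


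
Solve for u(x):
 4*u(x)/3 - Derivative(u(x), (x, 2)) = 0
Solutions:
 u(x) = C1*exp(-2*sqrt(3)*x/3) + C2*exp(2*sqrt(3)*x/3)


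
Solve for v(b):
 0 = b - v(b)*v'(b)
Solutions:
 v(b) = -sqrt(C1 + b^2)
 v(b) = sqrt(C1 + b^2)


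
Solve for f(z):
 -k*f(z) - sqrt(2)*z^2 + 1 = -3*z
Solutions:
 f(z) = (-sqrt(2)*z^2 + 3*z + 1)/k


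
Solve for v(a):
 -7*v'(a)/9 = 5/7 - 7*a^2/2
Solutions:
 v(a) = C1 + 3*a^3/2 - 45*a/49


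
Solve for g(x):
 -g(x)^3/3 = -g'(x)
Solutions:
 g(x) = -sqrt(6)*sqrt(-1/(C1 + x))/2
 g(x) = sqrt(6)*sqrt(-1/(C1 + x))/2


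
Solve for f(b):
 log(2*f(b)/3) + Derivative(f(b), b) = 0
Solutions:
 Integral(1/(log(_y) - log(3) + log(2)), (_y, f(b))) = C1 - b


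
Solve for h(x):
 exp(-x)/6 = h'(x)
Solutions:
 h(x) = C1 - exp(-x)/6


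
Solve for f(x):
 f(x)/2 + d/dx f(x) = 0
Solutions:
 f(x) = C1*exp(-x/2)


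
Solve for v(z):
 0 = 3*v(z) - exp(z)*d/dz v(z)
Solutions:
 v(z) = C1*exp(-3*exp(-z))


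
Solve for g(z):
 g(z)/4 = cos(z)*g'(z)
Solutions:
 g(z) = C1*(sin(z) + 1)^(1/8)/(sin(z) - 1)^(1/8)


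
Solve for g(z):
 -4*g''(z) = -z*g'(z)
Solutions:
 g(z) = C1 + C2*erfi(sqrt(2)*z/4)


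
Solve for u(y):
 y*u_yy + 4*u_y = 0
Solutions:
 u(y) = C1 + C2/y^3


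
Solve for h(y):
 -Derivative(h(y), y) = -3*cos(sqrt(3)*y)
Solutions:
 h(y) = C1 + sqrt(3)*sin(sqrt(3)*y)


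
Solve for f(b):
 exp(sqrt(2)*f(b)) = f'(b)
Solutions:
 f(b) = sqrt(2)*(2*log(-1/(C1 + b)) - log(2))/4


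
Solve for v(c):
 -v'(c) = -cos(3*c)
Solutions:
 v(c) = C1 + sin(3*c)/3


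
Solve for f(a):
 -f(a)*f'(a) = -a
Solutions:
 f(a) = -sqrt(C1 + a^2)
 f(a) = sqrt(C1 + a^2)


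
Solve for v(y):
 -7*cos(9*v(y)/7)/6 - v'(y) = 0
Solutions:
 7*y/6 - 7*log(sin(9*v(y)/7) - 1)/18 + 7*log(sin(9*v(y)/7) + 1)/18 = C1


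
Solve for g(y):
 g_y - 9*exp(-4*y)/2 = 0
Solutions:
 g(y) = C1 - 9*exp(-4*y)/8


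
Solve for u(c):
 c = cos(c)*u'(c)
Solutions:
 u(c) = C1 + Integral(c/cos(c), c)


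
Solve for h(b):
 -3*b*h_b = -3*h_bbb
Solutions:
 h(b) = C1 + Integral(C2*airyai(b) + C3*airybi(b), b)


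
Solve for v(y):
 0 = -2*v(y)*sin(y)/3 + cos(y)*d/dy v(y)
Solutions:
 v(y) = C1/cos(y)^(2/3)


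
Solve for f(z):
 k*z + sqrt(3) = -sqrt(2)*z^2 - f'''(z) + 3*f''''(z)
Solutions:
 f(z) = C1 + C2*z + C3*z^2 + C4*exp(z/3) - sqrt(2)*z^5/60 + z^4*(-k - 6*sqrt(2))/24 + z^3*(-k/2 - 3*sqrt(2) - sqrt(3)/6)


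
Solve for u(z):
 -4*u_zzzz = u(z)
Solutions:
 u(z) = (C1*sin(z/2) + C2*cos(z/2))*exp(-z/2) + (C3*sin(z/2) + C4*cos(z/2))*exp(z/2)


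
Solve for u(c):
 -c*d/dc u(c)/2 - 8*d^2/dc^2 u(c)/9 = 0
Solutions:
 u(c) = C1 + C2*erf(3*sqrt(2)*c/8)


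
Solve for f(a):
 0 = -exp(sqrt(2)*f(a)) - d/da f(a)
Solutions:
 f(a) = sqrt(2)*(2*log(1/(C1 + a)) - log(2))/4


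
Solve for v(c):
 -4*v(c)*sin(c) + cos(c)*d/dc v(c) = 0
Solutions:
 v(c) = C1/cos(c)^4


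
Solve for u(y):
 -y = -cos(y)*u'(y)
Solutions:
 u(y) = C1 + Integral(y/cos(y), y)


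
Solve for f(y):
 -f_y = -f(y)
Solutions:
 f(y) = C1*exp(y)


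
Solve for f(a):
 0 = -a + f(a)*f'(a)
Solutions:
 f(a) = -sqrt(C1 + a^2)
 f(a) = sqrt(C1 + a^2)


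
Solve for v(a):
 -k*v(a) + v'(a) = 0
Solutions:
 v(a) = C1*exp(a*k)


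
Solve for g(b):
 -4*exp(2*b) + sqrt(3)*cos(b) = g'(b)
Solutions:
 g(b) = C1 - 2*exp(2*b) + sqrt(3)*sin(b)


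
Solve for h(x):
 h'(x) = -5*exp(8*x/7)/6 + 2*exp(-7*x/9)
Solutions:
 h(x) = C1 - 35*exp(8*x/7)/48 - 18*exp(-7*x/9)/7


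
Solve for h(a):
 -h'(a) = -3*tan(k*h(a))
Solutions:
 h(a) = Piecewise((-asin(exp(C1*k + 3*a*k))/k + pi/k, Ne(k, 0)), (nan, True))
 h(a) = Piecewise((asin(exp(C1*k + 3*a*k))/k, Ne(k, 0)), (nan, True))


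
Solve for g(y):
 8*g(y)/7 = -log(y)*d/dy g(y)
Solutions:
 g(y) = C1*exp(-8*li(y)/7)


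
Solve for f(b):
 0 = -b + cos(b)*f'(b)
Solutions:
 f(b) = C1 + Integral(b/cos(b), b)


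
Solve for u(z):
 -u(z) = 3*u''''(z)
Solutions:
 u(z) = (C1*sin(sqrt(2)*3^(3/4)*z/6) + C2*cos(sqrt(2)*3^(3/4)*z/6))*exp(-sqrt(2)*3^(3/4)*z/6) + (C3*sin(sqrt(2)*3^(3/4)*z/6) + C4*cos(sqrt(2)*3^(3/4)*z/6))*exp(sqrt(2)*3^(3/4)*z/6)


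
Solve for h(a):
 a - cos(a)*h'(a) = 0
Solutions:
 h(a) = C1 + Integral(a/cos(a), a)


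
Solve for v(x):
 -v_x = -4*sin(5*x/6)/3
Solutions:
 v(x) = C1 - 8*cos(5*x/6)/5


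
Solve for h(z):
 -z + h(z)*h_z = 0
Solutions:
 h(z) = -sqrt(C1 + z^2)
 h(z) = sqrt(C1 + z^2)


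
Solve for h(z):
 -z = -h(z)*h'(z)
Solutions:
 h(z) = -sqrt(C1 + z^2)
 h(z) = sqrt(C1 + z^2)


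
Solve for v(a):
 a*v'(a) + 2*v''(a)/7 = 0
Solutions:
 v(a) = C1 + C2*erf(sqrt(7)*a/2)


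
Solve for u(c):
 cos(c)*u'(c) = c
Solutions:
 u(c) = C1 + Integral(c/cos(c), c)


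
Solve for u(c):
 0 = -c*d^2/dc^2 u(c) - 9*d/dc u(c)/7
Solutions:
 u(c) = C1 + C2/c^(2/7)


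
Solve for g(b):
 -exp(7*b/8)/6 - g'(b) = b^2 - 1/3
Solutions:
 g(b) = C1 - b^3/3 + b/3 - 4*exp(7*b/8)/21


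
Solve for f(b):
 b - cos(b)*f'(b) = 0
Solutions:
 f(b) = C1 + Integral(b/cos(b), b)


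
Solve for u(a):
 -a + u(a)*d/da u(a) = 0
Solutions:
 u(a) = -sqrt(C1 + a^2)
 u(a) = sqrt(C1 + a^2)


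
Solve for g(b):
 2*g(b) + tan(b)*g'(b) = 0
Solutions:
 g(b) = C1/sin(b)^2


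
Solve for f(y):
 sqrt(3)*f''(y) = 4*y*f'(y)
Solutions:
 f(y) = C1 + C2*erfi(sqrt(2)*3^(3/4)*y/3)


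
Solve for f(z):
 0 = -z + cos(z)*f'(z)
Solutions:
 f(z) = C1 + Integral(z/cos(z), z)


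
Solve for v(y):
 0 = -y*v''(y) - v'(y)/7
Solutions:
 v(y) = C1 + C2*y^(6/7)


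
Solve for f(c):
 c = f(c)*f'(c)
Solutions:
 f(c) = -sqrt(C1 + c^2)
 f(c) = sqrt(C1 + c^2)


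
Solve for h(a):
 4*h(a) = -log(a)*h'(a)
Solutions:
 h(a) = C1*exp(-4*li(a))


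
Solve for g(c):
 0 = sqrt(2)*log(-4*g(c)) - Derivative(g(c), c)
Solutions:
 -sqrt(2)*Integral(1/(log(-_y) + 2*log(2)), (_y, g(c)))/2 = C1 - c


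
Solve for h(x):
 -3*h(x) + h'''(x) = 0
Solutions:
 h(x) = C3*exp(3^(1/3)*x) + (C1*sin(3^(5/6)*x/2) + C2*cos(3^(5/6)*x/2))*exp(-3^(1/3)*x/2)


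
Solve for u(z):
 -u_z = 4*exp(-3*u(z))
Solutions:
 u(z) = log(C1 - 12*z)/3
 u(z) = log((-3^(1/3) - 3^(5/6)*I)*(C1 - 4*z)^(1/3)/2)
 u(z) = log((-3^(1/3) + 3^(5/6)*I)*(C1 - 4*z)^(1/3)/2)


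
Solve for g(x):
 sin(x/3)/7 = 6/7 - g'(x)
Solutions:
 g(x) = C1 + 6*x/7 + 3*cos(x/3)/7


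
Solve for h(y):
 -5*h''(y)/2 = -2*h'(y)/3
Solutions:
 h(y) = C1 + C2*exp(4*y/15)


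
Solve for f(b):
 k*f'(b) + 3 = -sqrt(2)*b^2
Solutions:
 f(b) = C1 - sqrt(2)*b^3/(3*k) - 3*b/k


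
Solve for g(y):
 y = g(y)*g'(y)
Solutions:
 g(y) = -sqrt(C1 + y^2)
 g(y) = sqrt(C1 + y^2)


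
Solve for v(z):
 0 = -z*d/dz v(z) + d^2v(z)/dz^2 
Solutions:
 v(z) = C1 + C2*erfi(sqrt(2)*z/2)


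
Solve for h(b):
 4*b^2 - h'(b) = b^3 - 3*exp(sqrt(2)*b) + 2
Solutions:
 h(b) = C1 - b^4/4 + 4*b^3/3 - 2*b + 3*sqrt(2)*exp(sqrt(2)*b)/2


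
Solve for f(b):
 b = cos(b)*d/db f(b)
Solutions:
 f(b) = C1 + Integral(b/cos(b), b)


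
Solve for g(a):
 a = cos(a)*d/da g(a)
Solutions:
 g(a) = C1 + Integral(a/cos(a), a)


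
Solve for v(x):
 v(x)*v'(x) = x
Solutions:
 v(x) = -sqrt(C1 + x^2)
 v(x) = sqrt(C1 + x^2)


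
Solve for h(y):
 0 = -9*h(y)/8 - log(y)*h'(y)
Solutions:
 h(y) = C1*exp(-9*li(y)/8)


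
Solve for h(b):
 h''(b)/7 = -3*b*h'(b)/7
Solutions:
 h(b) = C1 + C2*erf(sqrt(6)*b/2)


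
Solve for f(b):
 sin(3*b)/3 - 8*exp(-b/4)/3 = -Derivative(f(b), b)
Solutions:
 f(b) = C1 + cos(3*b)/9 - 32*exp(-b/4)/3


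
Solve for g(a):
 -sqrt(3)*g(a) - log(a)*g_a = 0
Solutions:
 g(a) = C1*exp(-sqrt(3)*li(a))


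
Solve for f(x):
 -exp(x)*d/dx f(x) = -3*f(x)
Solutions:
 f(x) = C1*exp(-3*exp(-x))


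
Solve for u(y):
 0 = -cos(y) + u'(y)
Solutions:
 u(y) = C1 + sin(y)


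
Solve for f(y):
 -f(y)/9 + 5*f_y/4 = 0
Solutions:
 f(y) = C1*exp(4*y/45)


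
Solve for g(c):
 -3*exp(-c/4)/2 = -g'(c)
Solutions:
 g(c) = C1 - 6*exp(-c/4)


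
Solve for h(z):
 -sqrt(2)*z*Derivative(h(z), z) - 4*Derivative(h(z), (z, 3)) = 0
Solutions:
 h(z) = C1 + Integral(C2*airyai(-sqrt(2)*z/2) + C3*airybi(-sqrt(2)*z/2), z)


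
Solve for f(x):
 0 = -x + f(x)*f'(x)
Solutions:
 f(x) = -sqrt(C1 + x^2)
 f(x) = sqrt(C1 + x^2)


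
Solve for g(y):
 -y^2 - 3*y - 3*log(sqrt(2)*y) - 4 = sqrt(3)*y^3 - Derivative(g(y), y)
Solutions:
 g(y) = C1 + sqrt(3)*y^4/4 + y^3/3 + 3*y^2/2 + 3*y*log(y) + y + 3*y*log(2)/2


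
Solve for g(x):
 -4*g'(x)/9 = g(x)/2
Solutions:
 g(x) = C1*exp(-9*x/8)


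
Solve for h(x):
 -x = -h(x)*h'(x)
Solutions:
 h(x) = -sqrt(C1 + x^2)
 h(x) = sqrt(C1 + x^2)


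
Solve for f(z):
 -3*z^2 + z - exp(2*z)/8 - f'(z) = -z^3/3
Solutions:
 f(z) = C1 + z^4/12 - z^3 + z^2/2 - exp(2*z)/16


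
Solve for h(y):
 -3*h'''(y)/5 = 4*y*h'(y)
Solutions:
 h(y) = C1 + Integral(C2*airyai(-20^(1/3)*3^(2/3)*y/3) + C3*airybi(-20^(1/3)*3^(2/3)*y/3), y)


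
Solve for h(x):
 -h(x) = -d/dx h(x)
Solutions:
 h(x) = C1*exp(x)


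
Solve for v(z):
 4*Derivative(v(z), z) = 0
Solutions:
 v(z) = C1


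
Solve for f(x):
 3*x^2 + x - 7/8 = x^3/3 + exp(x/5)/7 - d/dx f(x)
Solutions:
 f(x) = C1 + x^4/12 - x^3 - x^2/2 + 7*x/8 + 5*exp(x/5)/7


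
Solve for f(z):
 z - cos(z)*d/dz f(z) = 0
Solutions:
 f(z) = C1 + Integral(z/cos(z), z)


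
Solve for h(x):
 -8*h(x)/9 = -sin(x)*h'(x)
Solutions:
 h(x) = C1*(cos(x) - 1)^(4/9)/(cos(x) + 1)^(4/9)


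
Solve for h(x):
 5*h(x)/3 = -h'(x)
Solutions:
 h(x) = C1*exp(-5*x/3)


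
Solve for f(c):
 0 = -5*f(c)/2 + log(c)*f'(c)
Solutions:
 f(c) = C1*exp(5*li(c)/2)


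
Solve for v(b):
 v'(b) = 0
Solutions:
 v(b) = C1


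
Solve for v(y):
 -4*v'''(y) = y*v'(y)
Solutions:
 v(y) = C1 + Integral(C2*airyai(-2^(1/3)*y/2) + C3*airybi(-2^(1/3)*y/2), y)


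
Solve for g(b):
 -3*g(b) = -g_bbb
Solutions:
 g(b) = C3*exp(3^(1/3)*b) + (C1*sin(3^(5/6)*b/2) + C2*cos(3^(5/6)*b/2))*exp(-3^(1/3)*b/2)


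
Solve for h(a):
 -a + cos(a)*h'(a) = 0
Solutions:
 h(a) = C1 + Integral(a/cos(a), a)


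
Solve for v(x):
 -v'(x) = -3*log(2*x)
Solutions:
 v(x) = C1 + 3*x*log(x) - 3*x + x*log(8)


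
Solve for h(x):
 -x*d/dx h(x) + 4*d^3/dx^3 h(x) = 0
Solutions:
 h(x) = C1 + Integral(C2*airyai(2^(1/3)*x/2) + C3*airybi(2^(1/3)*x/2), x)


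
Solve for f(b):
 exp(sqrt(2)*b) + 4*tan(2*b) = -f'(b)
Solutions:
 f(b) = C1 - sqrt(2)*exp(sqrt(2)*b)/2 + 2*log(cos(2*b))


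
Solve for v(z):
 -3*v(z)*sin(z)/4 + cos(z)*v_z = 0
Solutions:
 v(z) = C1/cos(z)^(3/4)


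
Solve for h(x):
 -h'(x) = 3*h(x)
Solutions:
 h(x) = C1*exp(-3*x)


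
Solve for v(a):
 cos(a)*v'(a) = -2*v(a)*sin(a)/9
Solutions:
 v(a) = C1*cos(a)^(2/9)


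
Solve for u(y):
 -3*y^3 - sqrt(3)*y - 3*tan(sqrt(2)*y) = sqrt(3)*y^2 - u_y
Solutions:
 u(y) = C1 + 3*y^4/4 + sqrt(3)*y^3/3 + sqrt(3)*y^2/2 - 3*sqrt(2)*log(cos(sqrt(2)*y))/2


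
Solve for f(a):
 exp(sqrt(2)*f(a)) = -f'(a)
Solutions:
 f(a) = sqrt(2)*(2*log(1/(C1 + a)) - log(2))/4


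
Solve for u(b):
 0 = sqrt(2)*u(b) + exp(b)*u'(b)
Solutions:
 u(b) = C1*exp(sqrt(2)*exp(-b))


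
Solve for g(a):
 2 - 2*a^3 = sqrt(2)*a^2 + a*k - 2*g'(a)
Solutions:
 g(a) = C1 + a^4/4 + sqrt(2)*a^3/6 + a^2*k/4 - a


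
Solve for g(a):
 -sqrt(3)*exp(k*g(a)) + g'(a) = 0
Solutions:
 g(a) = Piecewise((log(-1/(C1*k + sqrt(3)*a*k))/k, Ne(k, 0)), (nan, True))
 g(a) = Piecewise((C1 + sqrt(3)*a, Eq(k, 0)), (nan, True))


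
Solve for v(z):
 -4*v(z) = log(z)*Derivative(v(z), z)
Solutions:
 v(z) = C1*exp(-4*li(z))


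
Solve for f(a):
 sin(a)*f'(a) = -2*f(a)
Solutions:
 f(a) = C1*(cos(a) + 1)/(cos(a) - 1)


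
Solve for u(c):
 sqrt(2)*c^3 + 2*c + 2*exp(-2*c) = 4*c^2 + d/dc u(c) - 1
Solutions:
 u(c) = C1 + sqrt(2)*c^4/4 - 4*c^3/3 + c^2 + c - exp(-2*c)


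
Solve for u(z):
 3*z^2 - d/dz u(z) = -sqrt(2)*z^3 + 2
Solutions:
 u(z) = C1 + sqrt(2)*z^4/4 + z^3 - 2*z


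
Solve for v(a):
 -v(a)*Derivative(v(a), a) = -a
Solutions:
 v(a) = -sqrt(C1 + a^2)
 v(a) = sqrt(C1 + a^2)


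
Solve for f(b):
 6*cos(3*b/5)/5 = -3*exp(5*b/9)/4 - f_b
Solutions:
 f(b) = C1 - 27*exp(5*b/9)/20 - 2*sin(3*b/5)


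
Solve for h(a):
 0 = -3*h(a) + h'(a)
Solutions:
 h(a) = C1*exp(3*a)


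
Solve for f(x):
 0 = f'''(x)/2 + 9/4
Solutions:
 f(x) = C1 + C2*x + C3*x^2 - 3*x^3/4


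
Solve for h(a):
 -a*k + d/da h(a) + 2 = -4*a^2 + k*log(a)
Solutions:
 h(a) = C1 - 4*a^3/3 + a^2*k/2 + a*k*log(a) - a*k - 2*a


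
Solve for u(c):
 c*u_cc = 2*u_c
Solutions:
 u(c) = C1 + C2*c^3


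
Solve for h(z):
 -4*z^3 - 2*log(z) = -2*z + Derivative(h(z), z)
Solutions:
 h(z) = C1 - z^4 + z^2 - 2*z*log(z) + 2*z


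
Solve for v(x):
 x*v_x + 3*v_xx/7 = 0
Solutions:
 v(x) = C1 + C2*erf(sqrt(42)*x/6)


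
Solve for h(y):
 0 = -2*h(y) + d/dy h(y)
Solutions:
 h(y) = C1*exp(2*y)


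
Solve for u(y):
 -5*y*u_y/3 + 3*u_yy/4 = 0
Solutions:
 u(y) = C1 + C2*erfi(sqrt(10)*y/3)


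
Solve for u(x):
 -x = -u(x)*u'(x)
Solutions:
 u(x) = -sqrt(C1 + x^2)
 u(x) = sqrt(C1 + x^2)


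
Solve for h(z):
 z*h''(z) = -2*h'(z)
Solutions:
 h(z) = C1 + C2/z


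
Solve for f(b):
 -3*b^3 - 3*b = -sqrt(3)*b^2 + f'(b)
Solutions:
 f(b) = C1 - 3*b^4/4 + sqrt(3)*b^3/3 - 3*b^2/2


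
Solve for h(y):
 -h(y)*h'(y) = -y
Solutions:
 h(y) = -sqrt(C1 + y^2)
 h(y) = sqrt(C1 + y^2)


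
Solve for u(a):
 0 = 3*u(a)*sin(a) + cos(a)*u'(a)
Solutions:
 u(a) = C1*cos(a)^3


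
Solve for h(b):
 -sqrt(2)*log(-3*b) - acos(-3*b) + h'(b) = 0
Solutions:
 h(b) = C1 + sqrt(2)*b*(log(-b) - 1) + b*acos(-3*b) + sqrt(2)*b*log(3) + sqrt(1 - 9*b^2)/3


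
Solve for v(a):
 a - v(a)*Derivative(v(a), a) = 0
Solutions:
 v(a) = -sqrt(C1 + a^2)
 v(a) = sqrt(C1 + a^2)


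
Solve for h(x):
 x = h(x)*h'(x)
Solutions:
 h(x) = -sqrt(C1 + x^2)
 h(x) = sqrt(C1 + x^2)


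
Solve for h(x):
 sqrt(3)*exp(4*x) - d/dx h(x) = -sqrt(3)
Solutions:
 h(x) = C1 + sqrt(3)*x + sqrt(3)*exp(4*x)/4


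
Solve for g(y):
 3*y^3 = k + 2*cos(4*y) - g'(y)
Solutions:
 g(y) = C1 + k*y - 3*y^4/4 + sin(4*y)/2


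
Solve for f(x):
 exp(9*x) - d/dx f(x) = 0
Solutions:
 f(x) = C1 + exp(9*x)/9


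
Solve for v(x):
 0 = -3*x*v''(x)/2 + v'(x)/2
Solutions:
 v(x) = C1 + C2*x^(4/3)


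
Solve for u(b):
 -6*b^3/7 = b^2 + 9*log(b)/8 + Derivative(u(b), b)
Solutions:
 u(b) = C1 - 3*b^4/14 - b^3/3 - 9*b*log(b)/8 + 9*b/8


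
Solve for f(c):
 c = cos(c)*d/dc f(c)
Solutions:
 f(c) = C1 + Integral(c/cos(c), c)


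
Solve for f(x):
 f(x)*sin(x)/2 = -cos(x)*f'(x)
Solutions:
 f(x) = C1*sqrt(cos(x))
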